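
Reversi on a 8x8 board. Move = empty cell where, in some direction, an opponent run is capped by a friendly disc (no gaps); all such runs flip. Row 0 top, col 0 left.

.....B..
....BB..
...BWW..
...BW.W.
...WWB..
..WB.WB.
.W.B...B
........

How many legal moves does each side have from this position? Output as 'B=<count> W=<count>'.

-- B to move --
(1,3): no bracket -> illegal
(1,6): no bracket -> illegal
(2,6): flips 2 -> legal
(2,7): flips 1 -> legal
(3,2): no bracket -> illegal
(3,5): flips 3 -> legal
(3,7): no bracket -> illegal
(4,1): flips 1 -> legal
(4,2): flips 2 -> legal
(4,6): no bracket -> illegal
(4,7): flips 2 -> legal
(5,0): no bracket -> illegal
(5,1): flips 1 -> legal
(5,4): flips 4 -> legal
(6,0): no bracket -> illegal
(6,2): no bracket -> illegal
(6,4): no bracket -> illegal
(6,5): flips 1 -> legal
(6,6): flips 2 -> legal
(7,0): no bracket -> illegal
(7,1): no bracket -> illegal
(7,2): no bracket -> illegal
B mobility = 10
-- W to move --
(0,3): flips 1 -> legal
(0,4): flips 1 -> legal
(0,6): flips 1 -> legal
(1,2): flips 1 -> legal
(1,3): flips 2 -> legal
(1,6): no bracket -> illegal
(2,2): flips 2 -> legal
(2,6): no bracket -> illegal
(3,2): flips 1 -> legal
(3,5): flips 1 -> legal
(4,2): flips 1 -> legal
(4,6): flips 1 -> legal
(4,7): no bracket -> illegal
(5,4): flips 2 -> legal
(5,7): flips 1 -> legal
(6,2): flips 1 -> legal
(6,4): no bracket -> illegal
(6,5): no bracket -> illegal
(6,6): no bracket -> illegal
(7,2): no bracket -> illegal
(7,3): flips 2 -> legal
(7,4): flips 1 -> legal
(7,6): no bracket -> illegal
(7,7): no bracket -> illegal
W mobility = 15

Answer: B=10 W=15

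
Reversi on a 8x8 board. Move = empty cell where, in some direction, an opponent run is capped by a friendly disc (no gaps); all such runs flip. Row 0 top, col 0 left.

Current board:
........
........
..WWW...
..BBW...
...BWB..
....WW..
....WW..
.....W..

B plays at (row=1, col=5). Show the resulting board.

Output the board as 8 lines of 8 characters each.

Answer: ........
.....B..
..WWB...
..BBW...
...BWB..
....WW..
....WW..
.....W..

Derivation:
Place B at (1,5); scan 8 dirs for brackets.
Dir NW: first cell '.' (not opp) -> no flip
Dir N: first cell '.' (not opp) -> no flip
Dir NE: first cell '.' (not opp) -> no flip
Dir W: first cell '.' (not opp) -> no flip
Dir E: first cell '.' (not opp) -> no flip
Dir SW: opp run (2,4) capped by B -> flip
Dir S: first cell '.' (not opp) -> no flip
Dir SE: first cell '.' (not opp) -> no flip
All flips: (2,4)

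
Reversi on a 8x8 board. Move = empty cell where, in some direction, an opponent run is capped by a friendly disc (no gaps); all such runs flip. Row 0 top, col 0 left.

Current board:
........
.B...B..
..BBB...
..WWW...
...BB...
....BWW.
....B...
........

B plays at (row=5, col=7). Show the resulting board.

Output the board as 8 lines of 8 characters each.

Answer: ........
.B...B..
..BBB...
..WWW...
...BB...
....BBBB
....B...
........

Derivation:
Place B at (5,7); scan 8 dirs for brackets.
Dir NW: first cell '.' (not opp) -> no flip
Dir N: first cell '.' (not opp) -> no flip
Dir NE: edge -> no flip
Dir W: opp run (5,6) (5,5) capped by B -> flip
Dir E: edge -> no flip
Dir SW: first cell '.' (not opp) -> no flip
Dir S: first cell '.' (not opp) -> no flip
Dir SE: edge -> no flip
All flips: (5,5) (5,6)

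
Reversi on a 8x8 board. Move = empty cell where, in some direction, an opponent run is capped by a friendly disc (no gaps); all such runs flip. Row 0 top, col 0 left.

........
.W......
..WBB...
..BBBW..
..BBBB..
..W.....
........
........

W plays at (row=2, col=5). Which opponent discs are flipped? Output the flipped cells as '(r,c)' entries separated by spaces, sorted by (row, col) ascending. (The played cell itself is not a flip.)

Answer: (2,3) (2,4) (3,4) (4,3)

Derivation:
Dir NW: first cell '.' (not opp) -> no flip
Dir N: first cell '.' (not opp) -> no flip
Dir NE: first cell '.' (not opp) -> no flip
Dir W: opp run (2,4) (2,3) capped by W -> flip
Dir E: first cell '.' (not opp) -> no flip
Dir SW: opp run (3,4) (4,3) capped by W -> flip
Dir S: first cell 'W' (not opp) -> no flip
Dir SE: first cell '.' (not opp) -> no flip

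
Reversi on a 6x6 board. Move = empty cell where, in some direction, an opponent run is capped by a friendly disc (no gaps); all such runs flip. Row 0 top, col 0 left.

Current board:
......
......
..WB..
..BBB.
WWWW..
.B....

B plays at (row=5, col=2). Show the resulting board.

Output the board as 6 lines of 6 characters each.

Answer: ......
......
..WB..
..BBB.
WWBB..
.BB...

Derivation:
Place B at (5,2); scan 8 dirs for brackets.
Dir NW: opp run (4,1), next='.' -> no flip
Dir N: opp run (4,2) capped by B -> flip
Dir NE: opp run (4,3) capped by B -> flip
Dir W: first cell 'B' (not opp) -> no flip
Dir E: first cell '.' (not opp) -> no flip
Dir SW: edge -> no flip
Dir S: edge -> no flip
Dir SE: edge -> no flip
All flips: (4,2) (4,3)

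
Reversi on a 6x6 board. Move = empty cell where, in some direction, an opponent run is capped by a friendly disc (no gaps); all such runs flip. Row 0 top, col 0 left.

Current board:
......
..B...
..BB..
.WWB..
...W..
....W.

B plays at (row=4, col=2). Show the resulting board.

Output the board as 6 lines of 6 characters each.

Answer: ......
..B...
..BB..
.WBB..
..BW..
....W.

Derivation:
Place B at (4,2); scan 8 dirs for brackets.
Dir NW: opp run (3,1), next='.' -> no flip
Dir N: opp run (3,2) capped by B -> flip
Dir NE: first cell 'B' (not opp) -> no flip
Dir W: first cell '.' (not opp) -> no flip
Dir E: opp run (4,3), next='.' -> no flip
Dir SW: first cell '.' (not opp) -> no flip
Dir S: first cell '.' (not opp) -> no flip
Dir SE: first cell '.' (not opp) -> no flip
All flips: (3,2)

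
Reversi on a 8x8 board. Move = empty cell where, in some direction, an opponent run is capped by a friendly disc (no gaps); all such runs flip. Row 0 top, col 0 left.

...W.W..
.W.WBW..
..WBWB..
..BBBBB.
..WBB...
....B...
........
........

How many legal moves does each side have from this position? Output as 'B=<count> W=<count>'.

Answer: B=9 W=9

Derivation:
-- B to move --
(0,0): flips 2 -> legal
(0,1): no bracket -> illegal
(0,2): flips 2 -> legal
(0,4): no bracket -> illegal
(0,6): flips 2 -> legal
(1,0): no bracket -> illegal
(1,2): flips 2 -> legal
(1,6): flips 1 -> legal
(2,0): no bracket -> illegal
(2,1): flips 1 -> legal
(2,6): no bracket -> illegal
(3,1): no bracket -> illegal
(4,1): flips 1 -> legal
(5,1): flips 1 -> legal
(5,2): flips 1 -> legal
(5,3): no bracket -> illegal
B mobility = 9
-- W to move --
(0,4): flips 1 -> legal
(1,2): no bracket -> illegal
(1,6): no bracket -> illegal
(2,1): no bracket -> illegal
(2,6): flips 1 -> legal
(2,7): no bracket -> illegal
(3,1): no bracket -> illegal
(3,7): no bracket -> illegal
(4,1): flips 3 -> legal
(4,5): flips 4 -> legal
(4,6): flips 1 -> legal
(4,7): flips 3 -> legal
(5,2): no bracket -> illegal
(5,3): flips 3 -> legal
(5,5): flips 2 -> legal
(6,3): no bracket -> illegal
(6,4): flips 3 -> legal
(6,5): no bracket -> illegal
W mobility = 9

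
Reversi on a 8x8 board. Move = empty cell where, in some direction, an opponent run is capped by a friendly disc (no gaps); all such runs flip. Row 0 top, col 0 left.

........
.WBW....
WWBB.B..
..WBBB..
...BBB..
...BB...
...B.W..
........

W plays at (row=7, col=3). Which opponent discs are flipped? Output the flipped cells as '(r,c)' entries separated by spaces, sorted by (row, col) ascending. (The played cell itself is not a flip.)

Dir NW: first cell '.' (not opp) -> no flip
Dir N: opp run (6,3) (5,3) (4,3) (3,3) (2,3) capped by W -> flip
Dir NE: first cell '.' (not opp) -> no flip
Dir W: first cell '.' (not opp) -> no flip
Dir E: first cell '.' (not opp) -> no flip
Dir SW: edge -> no flip
Dir S: edge -> no flip
Dir SE: edge -> no flip

Answer: (2,3) (3,3) (4,3) (5,3) (6,3)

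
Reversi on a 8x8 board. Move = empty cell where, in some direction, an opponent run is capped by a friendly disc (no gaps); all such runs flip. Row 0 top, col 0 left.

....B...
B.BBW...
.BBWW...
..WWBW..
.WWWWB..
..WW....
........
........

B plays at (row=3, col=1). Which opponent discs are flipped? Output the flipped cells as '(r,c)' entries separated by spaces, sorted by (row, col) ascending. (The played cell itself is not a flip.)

Dir NW: first cell '.' (not opp) -> no flip
Dir N: first cell 'B' (not opp) -> no flip
Dir NE: first cell 'B' (not opp) -> no flip
Dir W: first cell '.' (not opp) -> no flip
Dir E: opp run (3,2) (3,3) capped by B -> flip
Dir SW: first cell '.' (not opp) -> no flip
Dir S: opp run (4,1), next='.' -> no flip
Dir SE: opp run (4,2) (5,3), next='.' -> no flip

Answer: (3,2) (3,3)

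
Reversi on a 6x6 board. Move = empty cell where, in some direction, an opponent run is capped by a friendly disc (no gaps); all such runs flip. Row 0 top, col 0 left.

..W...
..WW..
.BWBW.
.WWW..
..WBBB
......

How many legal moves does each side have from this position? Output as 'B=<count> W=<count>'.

-- B to move --
(0,1): flips 1 -> legal
(0,3): flips 2 -> legal
(0,4): no bracket -> illegal
(1,1): flips 2 -> legal
(1,4): no bracket -> illegal
(1,5): no bracket -> illegal
(2,0): no bracket -> illegal
(2,5): flips 1 -> legal
(3,0): no bracket -> illegal
(3,4): no bracket -> illegal
(3,5): no bracket -> illegal
(4,0): no bracket -> illegal
(4,1): flips 3 -> legal
(5,1): no bracket -> illegal
(5,2): no bracket -> illegal
(5,3): no bracket -> illegal
B mobility = 5
-- W to move --
(1,0): flips 1 -> legal
(1,1): flips 1 -> legal
(1,4): flips 1 -> legal
(2,0): flips 1 -> legal
(3,0): flips 1 -> legal
(3,4): flips 1 -> legal
(3,5): no bracket -> illegal
(5,2): no bracket -> illegal
(5,3): flips 1 -> legal
(5,4): flips 1 -> legal
(5,5): flips 1 -> legal
W mobility = 9

Answer: B=5 W=9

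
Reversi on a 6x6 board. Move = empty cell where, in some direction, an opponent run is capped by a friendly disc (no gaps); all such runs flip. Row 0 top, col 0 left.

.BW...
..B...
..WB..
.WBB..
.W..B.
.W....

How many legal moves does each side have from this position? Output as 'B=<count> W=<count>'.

Answer: B=5 W=6

Derivation:
-- B to move --
(0,3): flips 1 -> legal
(1,1): flips 1 -> legal
(1,3): no bracket -> illegal
(2,0): no bracket -> illegal
(2,1): flips 1 -> legal
(3,0): flips 1 -> legal
(4,0): no bracket -> illegal
(4,2): no bracket -> illegal
(5,0): flips 1 -> legal
(5,2): no bracket -> illegal
B mobility = 5
-- W to move --
(0,0): flips 1 -> legal
(0,3): no bracket -> illegal
(1,0): no bracket -> illegal
(1,1): no bracket -> illegal
(1,3): no bracket -> illegal
(1,4): flips 2 -> legal
(2,1): no bracket -> illegal
(2,4): flips 1 -> legal
(3,4): flips 2 -> legal
(3,5): no bracket -> illegal
(4,2): flips 1 -> legal
(4,3): no bracket -> illegal
(4,5): no bracket -> illegal
(5,3): no bracket -> illegal
(5,4): no bracket -> illegal
(5,5): flips 2 -> legal
W mobility = 6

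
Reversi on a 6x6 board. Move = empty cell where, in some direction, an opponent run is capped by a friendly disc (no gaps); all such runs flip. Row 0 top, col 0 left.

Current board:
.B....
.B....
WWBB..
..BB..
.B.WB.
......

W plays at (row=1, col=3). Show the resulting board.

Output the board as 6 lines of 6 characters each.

Answer: .B....
.B.W..
WWBW..
..BW..
.B.WB.
......

Derivation:
Place W at (1,3); scan 8 dirs for brackets.
Dir NW: first cell '.' (not opp) -> no flip
Dir N: first cell '.' (not opp) -> no flip
Dir NE: first cell '.' (not opp) -> no flip
Dir W: first cell '.' (not opp) -> no flip
Dir E: first cell '.' (not opp) -> no flip
Dir SW: opp run (2,2), next='.' -> no flip
Dir S: opp run (2,3) (3,3) capped by W -> flip
Dir SE: first cell '.' (not opp) -> no flip
All flips: (2,3) (3,3)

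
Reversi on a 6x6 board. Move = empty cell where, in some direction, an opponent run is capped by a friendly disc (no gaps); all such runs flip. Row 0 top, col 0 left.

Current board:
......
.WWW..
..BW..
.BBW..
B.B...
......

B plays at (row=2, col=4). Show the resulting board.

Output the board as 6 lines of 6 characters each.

Answer: ......
.WWW..
..BBB.
.BBB..
B.B...
......

Derivation:
Place B at (2,4); scan 8 dirs for brackets.
Dir NW: opp run (1,3), next='.' -> no flip
Dir N: first cell '.' (not opp) -> no flip
Dir NE: first cell '.' (not opp) -> no flip
Dir W: opp run (2,3) capped by B -> flip
Dir E: first cell '.' (not opp) -> no flip
Dir SW: opp run (3,3) capped by B -> flip
Dir S: first cell '.' (not opp) -> no flip
Dir SE: first cell '.' (not opp) -> no flip
All flips: (2,3) (3,3)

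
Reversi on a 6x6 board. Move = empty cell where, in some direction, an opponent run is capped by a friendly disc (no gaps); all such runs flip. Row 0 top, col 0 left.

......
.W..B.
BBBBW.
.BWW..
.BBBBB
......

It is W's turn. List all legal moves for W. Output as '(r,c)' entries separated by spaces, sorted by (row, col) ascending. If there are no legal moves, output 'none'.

Answer: (0,4) (0,5) (1,0) (1,2) (1,3) (3,0) (5,0) (5,1) (5,2) (5,3) (5,4) (5,5)

Derivation:
(0,3): no bracket -> illegal
(0,4): flips 1 -> legal
(0,5): flips 2 -> legal
(1,0): flips 1 -> legal
(1,2): flips 1 -> legal
(1,3): flips 1 -> legal
(1,5): no bracket -> illegal
(2,5): no bracket -> illegal
(3,0): flips 1 -> legal
(3,4): no bracket -> illegal
(3,5): no bracket -> illegal
(4,0): no bracket -> illegal
(5,0): flips 1 -> legal
(5,1): flips 4 -> legal
(5,2): flips 1 -> legal
(5,3): flips 1 -> legal
(5,4): flips 1 -> legal
(5,5): flips 1 -> legal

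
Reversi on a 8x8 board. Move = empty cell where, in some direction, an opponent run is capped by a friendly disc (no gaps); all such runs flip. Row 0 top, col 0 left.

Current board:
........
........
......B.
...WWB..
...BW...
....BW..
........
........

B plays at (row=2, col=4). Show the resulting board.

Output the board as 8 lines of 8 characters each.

Answer: ........
........
....B.B.
...WBB..
...BB...
....BW..
........
........

Derivation:
Place B at (2,4); scan 8 dirs for brackets.
Dir NW: first cell '.' (not opp) -> no flip
Dir N: first cell '.' (not opp) -> no flip
Dir NE: first cell '.' (not opp) -> no flip
Dir W: first cell '.' (not opp) -> no flip
Dir E: first cell '.' (not opp) -> no flip
Dir SW: opp run (3,3), next='.' -> no flip
Dir S: opp run (3,4) (4,4) capped by B -> flip
Dir SE: first cell 'B' (not opp) -> no flip
All flips: (3,4) (4,4)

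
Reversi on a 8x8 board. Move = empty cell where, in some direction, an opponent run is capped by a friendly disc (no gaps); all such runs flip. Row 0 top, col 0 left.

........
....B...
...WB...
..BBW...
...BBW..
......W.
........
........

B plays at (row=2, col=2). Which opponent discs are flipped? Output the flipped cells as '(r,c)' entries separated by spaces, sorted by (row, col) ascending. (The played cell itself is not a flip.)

Dir NW: first cell '.' (not opp) -> no flip
Dir N: first cell '.' (not opp) -> no flip
Dir NE: first cell '.' (not opp) -> no flip
Dir W: first cell '.' (not opp) -> no flip
Dir E: opp run (2,3) capped by B -> flip
Dir SW: first cell '.' (not opp) -> no flip
Dir S: first cell 'B' (not opp) -> no flip
Dir SE: first cell 'B' (not opp) -> no flip

Answer: (2,3)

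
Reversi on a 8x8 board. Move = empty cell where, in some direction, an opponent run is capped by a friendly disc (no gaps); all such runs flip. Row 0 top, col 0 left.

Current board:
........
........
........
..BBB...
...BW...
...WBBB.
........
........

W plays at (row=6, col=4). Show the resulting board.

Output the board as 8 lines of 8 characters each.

Place W at (6,4); scan 8 dirs for brackets.
Dir NW: first cell 'W' (not opp) -> no flip
Dir N: opp run (5,4) capped by W -> flip
Dir NE: opp run (5,5), next='.' -> no flip
Dir W: first cell '.' (not opp) -> no flip
Dir E: first cell '.' (not opp) -> no flip
Dir SW: first cell '.' (not opp) -> no flip
Dir S: first cell '.' (not opp) -> no flip
Dir SE: first cell '.' (not opp) -> no flip
All flips: (5,4)

Answer: ........
........
........
..BBB...
...BW...
...WWBB.
....W...
........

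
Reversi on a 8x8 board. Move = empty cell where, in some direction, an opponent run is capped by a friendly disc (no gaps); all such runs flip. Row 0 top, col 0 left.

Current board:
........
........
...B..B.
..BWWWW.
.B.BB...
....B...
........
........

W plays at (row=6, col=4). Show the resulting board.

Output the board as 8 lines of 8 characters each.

Place W at (6,4); scan 8 dirs for brackets.
Dir NW: first cell '.' (not opp) -> no flip
Dir N: opp run (5,4) (4,4) capped by W -> flip
Dir NE: first cell '.' (not opp) -> no flip
Dir W: first cell '.' (not opp) -> no flip
Dir E: first cell '.' (not opp) -> no flip
Dir SW: first cell '.' (not opp) -> no flip
Dir S: first cell '.' (not opp) -> no flip
Dir SE: first cell '.' (not opp) -> no flip
All flips: (4,4) (5,4)

Answer: ........
........
...B..B.
..BWWWW.
.B.BW...
....W...
....W...
........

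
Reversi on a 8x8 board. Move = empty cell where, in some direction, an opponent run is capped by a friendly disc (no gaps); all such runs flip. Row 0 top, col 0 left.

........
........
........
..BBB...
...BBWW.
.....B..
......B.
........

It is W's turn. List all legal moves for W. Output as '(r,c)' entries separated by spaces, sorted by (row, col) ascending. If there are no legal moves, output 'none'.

(2,1): no bracket -> illegal
(2,2): no bracket -> illegal
(2,3): flips 1 -> legal
(2,4): no bracket -> illegal
(2,5): no bracket -> illegal
(3,1): no bracket -> illegal
(3,5): no bracket -> illegal
(4,1): no bracket -> illegal
(4,2): flips 2 -> legal
(5,2): no bracket -> illegal
(5,3): no bracket -> illegal
(5,4): no bracket -> illegal
(5,6): no bracket -> illegal
(5,7): no bracket -> illegal
(6,4): flips 1 -> legal
(6,5): flips 1 -> legal
(6,7): no bracket -> illegal
(7,5): no bracket -> illegal
(7,6): no bracket -> illegal
(7,7): no bracket -> illegal

Answer: (2,3) (4,2) (6,4) (6,5)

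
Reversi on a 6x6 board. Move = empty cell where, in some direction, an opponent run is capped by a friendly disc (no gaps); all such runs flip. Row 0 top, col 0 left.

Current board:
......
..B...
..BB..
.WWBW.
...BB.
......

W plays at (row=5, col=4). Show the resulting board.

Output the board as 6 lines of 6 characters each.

Place W at (5,4); scan 8 dirs for brackets.
Dir NW: opp run (4,3) capped by W -> flip
Dir N: opp run (4,4) capped by W -> flip
Dir NE: first cell '.' (not opp) -> no flip
Dir W: first cell '.' (not opp) -> no flip
Dir E: first cell '.' (not opp) -> no flip
Dir SW: edge -> no flip
Dir S: edge -> no flip
Dir SE: edge -> no flip
All flips: (4,3) (4,4)

Answer: ......
..B...
..BB..
.WWBW.
...WW.
....W.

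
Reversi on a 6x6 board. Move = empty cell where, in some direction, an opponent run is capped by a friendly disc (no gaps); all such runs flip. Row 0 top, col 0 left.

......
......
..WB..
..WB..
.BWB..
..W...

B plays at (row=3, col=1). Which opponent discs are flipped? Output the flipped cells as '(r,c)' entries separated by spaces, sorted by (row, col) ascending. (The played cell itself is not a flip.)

Dir NW: first cell '.' (not opp) -> no flip
Dir N: first cell '.' (not opp) -> no flip
Dir NE: opp run (2,2), next='.' -> no flip
Dir W: first cell '.' (not opp) -> no flip
Dir E: opp run (3,2) capped by B -> flip
Dir SW: first cell '.' (not opp) -> no flip
Dir S: first cell 'B' (not opp) -> no flip
Dir SE: opp run (4,2), next='.' -> no flip

Answer: (3,2)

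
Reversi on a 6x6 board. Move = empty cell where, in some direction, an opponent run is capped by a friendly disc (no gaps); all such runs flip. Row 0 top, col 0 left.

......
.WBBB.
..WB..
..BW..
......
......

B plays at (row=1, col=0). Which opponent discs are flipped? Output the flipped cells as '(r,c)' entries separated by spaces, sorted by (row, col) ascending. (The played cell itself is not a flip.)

Answer: (1,1)

Derivation:
Dir NW: edge -> no flip
Dir N: first cell '.' (not opp) -> no flip
Dir NE: first cell '.' (not opp) -> no flip
Dir W: edge -> no flip
Dir E: opp run (1,1) capped by B -> flip
Dir SW: edge -> no flip
Dir S: first cell '.' (not opp) -> no flip
Dir SE: first cell '.' (not opp) -> no flip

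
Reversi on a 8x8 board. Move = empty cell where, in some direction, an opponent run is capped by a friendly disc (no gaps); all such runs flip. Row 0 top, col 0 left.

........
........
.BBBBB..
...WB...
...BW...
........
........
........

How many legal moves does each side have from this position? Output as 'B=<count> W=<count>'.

-- B to move --
(3,2): flips 1 -> legal
(3,5): no bracket -> illegal
(4,2): flips 1 -> legal
(4,5): flips 1 -> legal
(5,3): no bracket -> illegal
(5,4): flips 1 -> legal
(5,5): flips 2 -> legal
B mobility = 5
-- W to move --
(1,0): no bracket -> illegal
(1,1): flips 1 -> legal
(1,2): no bracket -> illegal
(1,3): flips 1 -> legal
(1,4): flips 2 -> legal
(1,5): flips 1 -> legal
(1,6): no bracket -> illegal
(2,0): no bracket -> illegal
(2,6): no bracket -> illegal
(3,0): no bracket -> illegal
(3,1): no bracket -> illegal
(3,2): no bracket -> illegal
(3,5): flips 1 -> legal
(3,6): no bracket -> illegal
(4,2): flips 1 -> legal
(4,5): no bracket -> illegal
(5,2): no bracket -> illegal
(5,3): flips 1 -> legal
(5,4): no bracket -> illegal
W mobility = 7

Answer: B=5 W=7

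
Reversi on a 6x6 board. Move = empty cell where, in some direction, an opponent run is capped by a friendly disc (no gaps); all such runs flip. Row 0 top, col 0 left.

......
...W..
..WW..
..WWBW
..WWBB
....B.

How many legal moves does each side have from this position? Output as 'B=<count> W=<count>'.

Answer: B=7 W=3

Derivation:
-- B to move --
(0,2): no bracket -> illegal
(0,3): no bracket -> illegal
(0,4): no bracket -> illegal
(1,1): flips 2 -> legal
(1,2): flips 1 -> legal
(1,4): no bracket -> illegal
(2,1): flips 2 -> legal
(2,4): no bracket -> illegal
(2,5): flips 1 -> legal
(3,1): flips 2 -> legal
(4,1): flips 2 -> legal
(5,1): no bracket -> illegal
(5,2): flips 1 -> legal
(5,3): no bracket -> illegal
B mobility = 7
-- W to move --
(2,4): no bracket -> illegal
(2,5): flips 1 -> legal
(5,3): flips 1 -> legal
(5,5): flips 2 -> legal
W mobility = 3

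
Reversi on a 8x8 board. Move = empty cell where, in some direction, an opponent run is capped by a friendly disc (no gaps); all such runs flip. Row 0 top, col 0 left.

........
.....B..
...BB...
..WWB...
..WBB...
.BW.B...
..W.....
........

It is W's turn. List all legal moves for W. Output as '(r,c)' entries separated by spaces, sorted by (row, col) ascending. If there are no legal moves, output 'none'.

Answer: (0,6) (1,3) (1,4) (2,5) (3,5) (4,0) (4,5) (5,0) (5,3) (5,5) (6,0) (6,5)

Derivation:
(0,4): no bracket -> illegal
(0,5): no bracket -> illegal
(0,6): flips 2 -> legal
(1,2): no bracket -> illegal
(1,3): flips 1 -> legal
(1,4): flips 1 -> legal
(1,6): no bracket -> illegal
(2,2): no bracket -> illegal
(2,5): flips 2 -> legal
(2,6): no bracket -> illegal
(3,5): flips 1 -> legal
(4,0): flips 1 -> legal
(4,1): no bracket -> illegal
(4,5): flips 2 -> legal
(5,0): flips 1 -> legal
(5,3): flips 1 -> legal
(5,5): flips 1 -> legal
(6,0): flips 1 -> legal
(6,1): no bracket -> illegal
(6,3): no bracket -> illegal
(6,4): no bracket -> illegal
(6,5): flips 2 -> legal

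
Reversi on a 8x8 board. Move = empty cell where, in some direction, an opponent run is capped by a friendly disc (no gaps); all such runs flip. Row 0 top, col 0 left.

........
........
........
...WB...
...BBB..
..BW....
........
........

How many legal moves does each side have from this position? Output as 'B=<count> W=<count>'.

-- B to move --
(2,2): flips 1 -> legal
(2,3): flips 1 -> legal
(2,4): no bracket -> illegal
(3,2): flips 1 -> legal
(4,2): no bracket -> illegal
(5,4): flips 1 -> legal
(6,2): flips 1 -> legal
(6,3): flips 1 -> legal
(6,4): no bracket -> illegal
B mobility = 6
-- W to move --
(2,3): no bracket -> illegal
(2,4): no bracket -> illegal
(2,5): no bracket -> illegal
(3,2): no bracket -> illegal
(3,5): flips 2 -> legal
(3,6): no bracket -> illegal
(4,1): no bracket -> illegal
(4,2): no bracket -> illegal
(4,6): no bracket -> illegal
(5,1): flips 1 -> legal
(5,4): no bracket -> illegal
(5,5): flips 1 -> legal
(5,6): no bracket -> illegal
(6,1): no bracket -> illegal
(6,2): no bracket -> illegal
(6,3): no bracket -> illegal
W mobility = 3

Answer: B=6 W=3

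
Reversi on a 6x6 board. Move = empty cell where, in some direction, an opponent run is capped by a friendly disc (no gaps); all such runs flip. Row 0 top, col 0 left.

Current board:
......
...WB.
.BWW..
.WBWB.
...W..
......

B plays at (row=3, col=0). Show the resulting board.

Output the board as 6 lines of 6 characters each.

Answer: ......
...WB.
.BWW..
BBBWB.
...W..
......

Derivation:
Place B at (3,0); scan 8 dirs for brackets.
Dir NW: edge -> no flip
Dir N: first cell '.' (not opp) -> no flip
Dir NE: first cell 'B' (not opp) -> no flip
Dir W: edge -> no flip
Dir E: opp run (3,1) capped by B -> flip
Dir SW: edge -> no flip
Dir S: first cell '.' (not opp) -> no flip
Dir SE: first cell '.' (not opp) -> no flip
All flips: (3,1)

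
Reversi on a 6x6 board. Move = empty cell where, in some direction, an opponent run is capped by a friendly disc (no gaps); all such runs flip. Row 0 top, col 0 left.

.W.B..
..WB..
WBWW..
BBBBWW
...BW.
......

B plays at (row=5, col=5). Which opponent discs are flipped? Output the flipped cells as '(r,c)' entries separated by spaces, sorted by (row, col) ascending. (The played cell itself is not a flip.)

Dir NW: opp run (4,4) capped by B -> flip
Dir N: first cell '.' (not opp) -> no flip
Dir NE: edge -> no flip
Dir W: first cell '.' (not opp) -> no flip
Dir E: edge -> no flip
Dir SW: edge -> no flip
Dir S: edge -> no flip
Dir SE: edge -> no flip

Answer: (4,4)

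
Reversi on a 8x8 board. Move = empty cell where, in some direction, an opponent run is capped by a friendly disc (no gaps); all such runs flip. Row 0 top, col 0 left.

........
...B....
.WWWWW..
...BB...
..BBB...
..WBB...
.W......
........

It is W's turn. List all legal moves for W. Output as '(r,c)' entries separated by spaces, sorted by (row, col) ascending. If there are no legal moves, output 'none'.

Answer: (0,2) (0,3) (0,4) (3,2) (4,5) (5,1) (5,5) (6,3) (6,4)

Derivation:
(0,2): flips 1 -> legal
(0,3): flips 1 -> legal
(0,4): flips 1 -> legal
(1,2): no bracket -> illegal
(1,4): no bracket -> illegal
(3,1): no bracket -> illegal
(3,2): flips 1 -> legal
(3,5): no bracket -> illegal
(4,1): no bracket -> illegal
(4,5): flips 1 -> legal
(5,1): flips 2 -> legal
(5,5): flips 4 -> legal
(6,2): no bracket -> illegal
(6,3): flips 3 -> legal
(6,4): flips 3 -> legal
(6,5): no bracket -> illegal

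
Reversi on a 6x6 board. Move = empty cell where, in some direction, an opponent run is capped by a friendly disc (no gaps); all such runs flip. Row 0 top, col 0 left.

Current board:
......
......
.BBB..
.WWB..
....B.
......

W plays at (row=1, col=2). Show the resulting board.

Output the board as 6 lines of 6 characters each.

Answer: ......
..W...
.BWB..
.WWB..
....B.
......

Derivation:
Place W at (1,2); scan 8 dirs for brackets.
Dir NW: first cell '.' (not opp) -> no flip
Dir N: first cell '.' (not opp) -> no flip
Dir NE: first cell '.' (not opp) -> no flip
Dir W: first cell '.' (not opp) -> no flip
Dir E: first cell '.' (not opp) -> no flip
Dir SW: opp run (2,1), next='.' -> no flip
Dir S: opp run (2,2) capped by W -> flip
Dir SE: opp run (2,3), next='.' -> no flip
All flips: (2,2)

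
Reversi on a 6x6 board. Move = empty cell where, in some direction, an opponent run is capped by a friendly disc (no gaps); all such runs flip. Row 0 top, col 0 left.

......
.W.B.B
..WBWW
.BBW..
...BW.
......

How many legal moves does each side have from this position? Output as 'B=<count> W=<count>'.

Answer: B=6 W=8

Derivation:
-- B to move --
(0,0): no bracket -> illegal
(0,1): no bracket -> illegal
(0,2): no bracket -> illegal
(1,0): no bracket -> illegal
(1,2): flips 1 -> legal
(1,4): no bracket -> illegal
(2,0): no bracket -> illegal
(2,1): flips 1 -> legal
(3,4): flips 1 -> legal
(3,5): flips 2 -> legal
(4,2): flips 2 -> legal
(4,5): flips 1 -> legal
(5,3): no bracket -> illegal
(5,4): no bracket -> illegal
(5,5): no bracket -> illegal
B mobility = 6
-- W to move --
(0,2): flips 1 -> legal
(0,3): flips 2 -> legal
(0,4): flips 1 -> legal
(0,5): flips 1 -> legal
(1,2): no bracket -> illegal
(1,4): no bracket -> illegal
(2,0): no bracket -> illegal
(2,1): no bracket -> illegal
(3,0): flips 2 -> legal
(3,4): no bracket -> illegal
(4,0): flips 1 -> legal
(4,1): no bracket -> illegal
(4,2): flips 2 -> legal
(5,2): no bracket -> illegal
(5,3): flips 1 -> legal
(5,4): no bracket -> illegal
W mobility = 8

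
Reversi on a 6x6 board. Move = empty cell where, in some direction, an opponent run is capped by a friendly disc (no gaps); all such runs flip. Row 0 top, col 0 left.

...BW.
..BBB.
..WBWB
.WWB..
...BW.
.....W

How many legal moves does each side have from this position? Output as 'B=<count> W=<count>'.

Answer: B=11 W=5

Derivation:
-- B to move --
(0,5): flips 1 -> legal
(1,1): flips 1 -> legal
(1,5): flips 1 -> legal
(2,0): no bracket -> illegal
(2,1): flips 2 -> legal
(3,0): flips 2 -> legal
(3,4): flips 1 -> legal
(3,5): flips 1 -> legal
(4,0): flips 2 -> legal
(4,1): flips 1 -> legal
(4,2): flips 2 -> legal
(4,5): flips 1 -> legal
(5,3): no bracket -> illegal
(5,4): no bracket -> illegal
B mobility = 11
-- W to move --
(0,1): no bracket -> illegal
(0,2): flips 3 -> legal
(0,5): flips 2 -> legal
(1,1): no bracket -> illegal
(1,5): no bracket -> illegal
(2,1): no bracket -> illegal
(3,4): flips 1 -> legal
(3,5): no bracket -> illegal
(4,2): flips 2 -> legal
(5,2): no bracket -> illegal
(5,3): no bracket -> illegal
(5,4): flips 1 -> legal
W mobility = 5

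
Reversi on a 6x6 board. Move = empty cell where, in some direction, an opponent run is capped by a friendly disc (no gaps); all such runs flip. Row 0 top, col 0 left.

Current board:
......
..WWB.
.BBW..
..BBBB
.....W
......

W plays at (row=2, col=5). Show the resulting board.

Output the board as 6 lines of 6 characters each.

Place W at (2,5); scan 8 dirs for brackets.
Dir NW: opp run (1,4), next='.' -> no flip
Dir N: first cell '.' (not opp) -> no flip
Dir NE: edge -> no flip
Dir W: first cell '.' (not opp) -> no flip
Dir E: edge -> no flip
Dir SW: opp run (3,4), next='.' -> no flip
Dir S: opp run (3,5) capped by W -> flip
Dir SE: edge -> no flip
All flips: (3,5)

Answer: ......
..WWB.
.BBW.W
..BBBW
.....W
......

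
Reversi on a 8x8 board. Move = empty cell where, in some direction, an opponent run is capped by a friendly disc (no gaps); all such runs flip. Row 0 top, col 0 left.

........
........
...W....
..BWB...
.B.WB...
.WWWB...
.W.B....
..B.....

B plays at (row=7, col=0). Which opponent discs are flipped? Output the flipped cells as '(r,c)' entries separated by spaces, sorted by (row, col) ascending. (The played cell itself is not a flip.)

Dir NW: edge -> no flip
Dir N: first cell '.' (not opp) -> no flip
Dir NE: opp run (6,1) (5,2) (4,3) capped by B -> flip
Dir W: edge -> no flip
Dir E: first cell '.' (not opp) -> no flip
Dir SW: edge -> no flip
Dir S: edge -> no flip
Dir SE: edge -> no flip

Answer: (4,3) (5,2) (6,1)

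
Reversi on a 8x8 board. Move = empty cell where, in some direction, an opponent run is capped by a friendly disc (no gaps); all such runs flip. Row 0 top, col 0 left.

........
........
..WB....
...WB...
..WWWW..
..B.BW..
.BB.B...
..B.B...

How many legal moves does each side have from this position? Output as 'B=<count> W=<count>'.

-- B to move --
(1,1): no bracket -> illegal
(1,2): no bracket -> illegal
(1,3): no bracket -> illegal
(2,1): flips 1 -> legal
(2,4): no bracket -> illegal
(3,1): no bracket -> illegal
(3,2): flips 3 -> legal
(3,5): no bracket -> illegal
(3,6): flips 1 -> legal
(4,1): no bracket -> illegal
(4,6): flips 1 -> legal
(5,1): no bracket -> illegal
(5,3): flips 2 -> legal
(5,6): flips 2 -> legal
(6,5): no bracket -> illegal
(6,6): no bracket -> illegal
B mobility = 6
-- W to move --
(1,2): flips 2 -> legal
(1,3): flips 1 -> legal
(1,4): no bracket -> illegal
(2,4): flips 2 -> legal
(2,5): flips 1 -> legal
(3,2): no bracket -> illegal
(3,5): flips 1 -> legal
(4,1): no bracket -> illegal
(5,0): no bracket -> illegal
(5,1): no bracket -> illegal
(5,3): flips 1 -> legal
(6,0): no bracket -> illegal
(6,3): flips 1 -> legal
(6,5): flips 1 -> legal
(7,0): flips 2 -> legal
(7,1): no bracket -> illegal
(7,3): flips 1 -> legal
(7,5): no bracket -> illegal
W mobility = 10

Answer: B=6 W=10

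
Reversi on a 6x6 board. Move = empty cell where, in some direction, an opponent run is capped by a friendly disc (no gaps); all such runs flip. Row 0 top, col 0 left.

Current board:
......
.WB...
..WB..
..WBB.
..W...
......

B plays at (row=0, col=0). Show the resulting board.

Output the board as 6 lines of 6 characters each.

Place B at (0,0); scan 8 dirs for brackets.
Dir NW: edge -> no flip
Dir N: edge -> no flip
Dir NE: edge -> no flip
Dir W: edge -> no flip
Dir E: first cell '.' (not opp) -> no flip
Dir SW: edge -> no flip
Dir S: first cell '.' (not opp) -> no flip
Dir SE: opp run (1,1) (2,2) capped by B -> flip
All flips: (1,1) (2,2)

Answer: B.....
.BB...
..BB..
..WBB.
..W...
......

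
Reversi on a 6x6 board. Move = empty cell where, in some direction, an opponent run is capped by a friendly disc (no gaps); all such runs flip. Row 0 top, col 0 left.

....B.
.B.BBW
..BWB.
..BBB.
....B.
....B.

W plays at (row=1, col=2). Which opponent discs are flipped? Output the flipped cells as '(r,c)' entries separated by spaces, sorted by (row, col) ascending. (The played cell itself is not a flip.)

Answer: (1,3) (1,4)

Derivation:
Dir NW: first cell '.' (not opp) -> no flip
Dir N: first cell '.' (not opp) -> no flip
Dir NE: first cell '.' (not opp) -> no flip
Dir W: opp run (1,1), next='.' -> no flip
Dir E: opp run (1,3) (1,4) capped by W -> flip
Dir SW: first cell '.' (not opp) -> no flip
Dir S: opp run (2,2) (3,2), next='.' -> no flip
Dir SE: first cell 'W' (not opp) -> no flip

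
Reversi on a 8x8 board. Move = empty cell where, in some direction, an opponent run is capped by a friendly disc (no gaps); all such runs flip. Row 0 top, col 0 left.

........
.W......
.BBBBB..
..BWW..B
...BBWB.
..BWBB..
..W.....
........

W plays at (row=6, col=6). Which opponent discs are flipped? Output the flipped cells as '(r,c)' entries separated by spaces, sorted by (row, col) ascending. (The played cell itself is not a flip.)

Dir NW: opp run (5,5) (4,4) capped by W -> flip
Dir N: first cell '.' (not opp) -> no flip
Dir NE: first cell '.' (not opp) -> no flip
Dir W: first cell '.' (not opp) -> no flip
Dir E: first cell '.' (not opp) -> no flip
Dir SW: first cell '.' (not opp) -> no flip
Dir S: first cell '.' (not opp) -> no flip
Dir SE: first cell '.' (not opp) -> no flip

Answer: (4,4) (5,5)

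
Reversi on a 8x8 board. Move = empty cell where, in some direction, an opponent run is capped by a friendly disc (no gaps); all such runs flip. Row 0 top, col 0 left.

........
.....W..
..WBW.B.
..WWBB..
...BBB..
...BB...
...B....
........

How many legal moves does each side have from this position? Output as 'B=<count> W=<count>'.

Answer: B=8 W=9

Derivation:
-- B to move --
(0,4): flips 1 -> legal
(0,5): no bracket -> illegal
(0,6): no bracket -> illegal
(1,1): flips 2 -> legal
(1,2): no bracket -> illegal
(1,3): flips 1 -> legal
(1,4): flips 1 -> legal
(1,6): no bracket -> illegal
(2,1): flips 2 -> legal
(2,5): flips 1 -> legal
(3,1): flips 2 -> legal
(4,1): flips 1 -> legal
(4,2): no bracket -> illegal
B mobility = 8
-- W to move --
(1,2): no bracket -> illegal
(1,3): flips 1 -> legal
(1,4): flips 1 -> legal
(1,6): no bracket -> illegal
(1,7): no bracket -> illegal
(2,5): no bracket -> illegal
(2,7): no bracket -> illegal
(3,6): flips 2 -> legal
(3,7): flips 1 -> legal
(4,2): no bracket -> illegal
(4,6): flips 1 -> legal
(5,2): no bracket -> illegal
(5,5): flips 1 -> legal
(5,6): no bracket -> illegal
(6,2): no bracket -> illegal
(6,4): flips 3 -> legal
(6,5): flips 2 -> legal
(7,2): no bracket -> illegal
(7,3): flips 3 -> legal
(7,4): no bracket -> illegal
W mobility = 9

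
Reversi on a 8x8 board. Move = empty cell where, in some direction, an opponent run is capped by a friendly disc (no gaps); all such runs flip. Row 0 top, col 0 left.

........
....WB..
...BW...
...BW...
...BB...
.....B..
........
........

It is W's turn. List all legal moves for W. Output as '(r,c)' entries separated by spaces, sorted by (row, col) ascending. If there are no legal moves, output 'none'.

Answer: (0,6) (1,2) (1,6) (2,2) (3,2) (4,2) (5,2) (5,4)

Derivation:
(0,4): no bracket -> illegal
(0,5): no bracket -> illegal
(0,6): flips 1 -> legal
(1,2): flips 1 -> legal
(1,3): no bracket -> illegal
(1,6): flips 1 -> legal
(2,2): flips 1 -> legal
(2,5): no bracket -> illegal
(2,6): no bracket -> illegal
(3,2): flips 2 -> legal
(3,5): no bracket -> illegal
(4,2): flips 1 -> legal
(4,5): no bracket -> illegal
(4,6): no bracket -> illegal
(5,2): flips 1 -> legal
(5,3): no bracket -> illegal
(5,4): flips 1 -> legal
(5,6): no bracket -> illegal
(6,4): no bracket -> illegal
(6,5): no bracket -> illegal
(6,6): no bracket -> illegal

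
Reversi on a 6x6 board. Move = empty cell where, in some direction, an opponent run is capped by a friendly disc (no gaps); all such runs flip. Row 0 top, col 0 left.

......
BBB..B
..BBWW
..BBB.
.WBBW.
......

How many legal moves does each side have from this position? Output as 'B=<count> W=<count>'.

-- B to move --
(1,3): no bracket -> illegal
(1,4): flips 1 -> legal
(3,0): no bracket -> illegal
(3,1): no bracket -> illegal
(3,5): flips 1 -> legal
(4,0): flips 1 -> legal
(4,5): flips 1 -> legal
(5,0): flips 1 -> legal
(5,1): no bracket -> illegal
(5,2): no bracket -> illegal
(5,3): no bracket -> illegal
(5,4): flips 1 -> legal
(5,5): flips 1 -> legal
B mobility = 7
-- W to move --
(0,0): flips 3 -> legal
(0,1): no bracket -> illegal
(0,2): no bracket -> illegal
(0,3): no bracket -> illegal
(0,4): no bracket -> illegal
(0,5): flips 1 -> legal
(1,3): no bracket -> illegal
(1,4): flips 2 -> legal
(2,0): no bracket -> illegal
(2,1): flips 2 -> legal
(3,1): no bracket -> illegal
(3,5): no bracket -> illegal
(4,5): no bracket -> illegal
(5,1): flips 2 -> legal
(5,2): flips 2 -> legal
(5,3): no bracket -> illegal
(5,4): no bracket -> illegal
W mobility = 6

Answer: B=7 W=6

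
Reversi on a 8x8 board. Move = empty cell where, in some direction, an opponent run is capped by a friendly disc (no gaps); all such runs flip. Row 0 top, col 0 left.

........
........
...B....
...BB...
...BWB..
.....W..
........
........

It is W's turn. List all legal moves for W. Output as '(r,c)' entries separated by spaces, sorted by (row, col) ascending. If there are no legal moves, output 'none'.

(1,2): no bracket -> illegal
(1,3): no bracket -> illegal
(1,4): no bracket -> illegal
(2,2): flips 1 -> legal
(2,4): flips 1 -> legal
(2,5): no bracket -> illegal
(3,2): no bracket -> illegal
(3,5): flips 1 -> legal
(3,6): no bracket -> illegal
(4,2): flips 1 -> legal
(4,6): flips 1 -> legal
(5,2): no bracket -> illegal
(5,3): no bracket -> illegal
(5,4): no bracket -> illegal
(5,6): no bracket -> illegal

Answer: (2,2) (2,4) (3,5) (4,2) (4,6)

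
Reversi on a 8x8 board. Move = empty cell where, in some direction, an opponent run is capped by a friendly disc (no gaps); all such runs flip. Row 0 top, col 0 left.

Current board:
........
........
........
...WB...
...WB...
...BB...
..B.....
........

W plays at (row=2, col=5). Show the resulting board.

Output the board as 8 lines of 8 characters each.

Answer: ........
........
.....W..
...WW...
...WB...
...BB...
..B.....
........

Derivation:
Place W at (2,5); scan 8 dirs for brackets.
Dir NW: first cell '.' (not opp) -> no flip
Dir N: first cell '.' (not opp) -> no flip
Dir NE: first cell '.' (not opp) -> no flip
Dir W: first cell '.' (not opp) -> no flip
Dir E: first cell '.' (not opp) -> no flip
Dir SW: opp run (3,4) capped by W -> flip
Dir S: first cell '.' (not opp) -> no flip
Dir SE: first cell '.' (not opp) -> no flip
All flips: (3,4)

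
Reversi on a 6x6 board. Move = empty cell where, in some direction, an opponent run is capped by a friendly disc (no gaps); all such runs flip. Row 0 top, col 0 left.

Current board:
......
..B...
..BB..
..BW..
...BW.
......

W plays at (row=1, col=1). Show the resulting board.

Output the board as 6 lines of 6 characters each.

Answer: ......
.WB...
..WB..
..BW..
...BW.
......

Derivation:
Place W at (1,1); scan 8 dirs for brackets.
Dir NW: first cell '.' (not opp) -> no flip
Dir N: first cell '.' (not opp) -> no flip
Dir NE: first cell '.' (not opp) -> no flip
Dir W: first cell '.' (not opp) -> no flip
Dir E: opp run (1,2), next='.' -> no flip
Dir SW: first cell '.' (not opp) -> no flip
Dir S: first cell '.' (not opp) -> no flip
Dir SE: opp run (2,2) capped by W -> flip
All flips: (2,2)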